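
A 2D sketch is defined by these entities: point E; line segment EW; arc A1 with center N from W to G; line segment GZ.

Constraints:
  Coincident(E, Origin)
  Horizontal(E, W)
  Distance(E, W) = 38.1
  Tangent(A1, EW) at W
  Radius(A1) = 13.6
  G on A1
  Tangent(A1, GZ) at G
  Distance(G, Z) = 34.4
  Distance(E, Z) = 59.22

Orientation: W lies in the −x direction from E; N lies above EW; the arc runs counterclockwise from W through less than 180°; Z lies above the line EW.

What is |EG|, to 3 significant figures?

29.7

E is at the origin; E and W share the same y with |EW| = 38.1 and W on the −x side, so W = (-38.1, 0.00). Tangency of A1 to EW means the radius NW is perpendicular to EW, so N = W + (0, 13.6) = (-38.1, 13.6). Since NG ⟂ GZ (tangency), |NZ| = √(13.6² + 34.4²) = 37.0 regardless of where G sits on A1. So Z lies on both circle(E, 59.22) and circle(N, 37.0); the above-EW intersection is Z = (-31.7, 50.0). G is the foot of the tangent from Z: G = (-24.8, 16.3).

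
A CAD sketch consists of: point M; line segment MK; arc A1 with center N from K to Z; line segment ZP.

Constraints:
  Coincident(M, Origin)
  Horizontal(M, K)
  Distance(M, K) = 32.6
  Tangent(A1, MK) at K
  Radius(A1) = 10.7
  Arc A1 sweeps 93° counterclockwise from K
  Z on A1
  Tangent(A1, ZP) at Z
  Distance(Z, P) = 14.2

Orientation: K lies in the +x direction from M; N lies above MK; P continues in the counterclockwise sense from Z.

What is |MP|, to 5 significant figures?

49.569

M is at the origin; M and K share the same y with |MK| = 32.6 and K on the +x side, so K = (32.600, 0.0000). A1 meets MK tangentially, so NK is at right angles to MK, so N = K + (0, 10.7) = (32.600, 10.700). On A1, K sits at bearing -90° from N; a 93° counterclockwise sweep puts Z at bearing 3°, so Z = N + 10.7·(cos 3°, sin 3°) = (43.285, 11.260). Tangency of A1 to ZP means the radius NZ is perpendicular to ZP, so ZP runs along (−sin 3°, cos 3°); with |ZP| = 14.2, P = (42.542, 25.441). Then |MP| = |P − M| = 49.569.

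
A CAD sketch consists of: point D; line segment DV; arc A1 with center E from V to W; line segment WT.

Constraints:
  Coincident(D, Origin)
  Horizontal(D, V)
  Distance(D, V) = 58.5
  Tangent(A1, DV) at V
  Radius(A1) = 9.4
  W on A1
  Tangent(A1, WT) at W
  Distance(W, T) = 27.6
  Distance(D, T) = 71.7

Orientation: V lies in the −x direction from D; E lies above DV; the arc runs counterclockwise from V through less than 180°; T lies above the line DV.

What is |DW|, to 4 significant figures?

51.51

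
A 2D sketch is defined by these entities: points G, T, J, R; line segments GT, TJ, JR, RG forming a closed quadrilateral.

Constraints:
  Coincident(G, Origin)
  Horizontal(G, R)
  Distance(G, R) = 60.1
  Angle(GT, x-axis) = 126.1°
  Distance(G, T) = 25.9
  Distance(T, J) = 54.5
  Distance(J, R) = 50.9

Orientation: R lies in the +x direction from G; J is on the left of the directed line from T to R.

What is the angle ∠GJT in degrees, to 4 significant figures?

27.19°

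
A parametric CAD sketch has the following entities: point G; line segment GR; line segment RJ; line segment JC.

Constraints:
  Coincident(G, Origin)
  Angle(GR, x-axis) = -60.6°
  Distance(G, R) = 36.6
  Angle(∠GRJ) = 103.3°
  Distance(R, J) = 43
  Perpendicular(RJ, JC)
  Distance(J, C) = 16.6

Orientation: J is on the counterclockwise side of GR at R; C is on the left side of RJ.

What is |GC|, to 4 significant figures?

54.82

G is at the origin; GR runs at -60.6° with length 36.6, so R = 36.6·(cos -60.6°, sin -60.6°) = (17.97, -31.89). ∠GRJ = 103.3°, so RJ runs at -60.6° + (180° − 103.3°) = 16.10° from the x-axis; with |RJ| = 43.0, J = R + 43.0·(cos 16.10°, sin 16.10°) = (59.28, -19.96). RJ is perpendicular to JC; with |JC| = 16.6 on the left of RJ, C = J + 16.6·(-0.2773, 0.9608) = (54.68, -4.013). Then |GC| = |C − G| = 54.82.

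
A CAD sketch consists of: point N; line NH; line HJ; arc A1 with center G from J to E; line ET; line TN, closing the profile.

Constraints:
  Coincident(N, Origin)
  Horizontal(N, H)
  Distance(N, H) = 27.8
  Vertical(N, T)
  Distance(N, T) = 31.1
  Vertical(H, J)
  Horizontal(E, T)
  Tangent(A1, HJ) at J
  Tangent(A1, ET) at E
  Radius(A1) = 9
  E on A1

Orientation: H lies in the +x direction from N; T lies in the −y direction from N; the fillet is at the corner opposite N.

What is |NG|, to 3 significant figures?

29.0

N and T share the same x with |NT| = 31.1 and T on the −y side, so T = (0.00, -31.1). The virtual corner opposite N is at (27.8, -31.1). A1 meets HJ tangentially, so GJ is at right angles to HJ and since A1 is tangent to ET there, GE ⟂ ET, with radius 9.0, so the center G sits 9.0 in from both sides at G = (18.8, -22.1). Then |NG| = |G − N| = 29.0.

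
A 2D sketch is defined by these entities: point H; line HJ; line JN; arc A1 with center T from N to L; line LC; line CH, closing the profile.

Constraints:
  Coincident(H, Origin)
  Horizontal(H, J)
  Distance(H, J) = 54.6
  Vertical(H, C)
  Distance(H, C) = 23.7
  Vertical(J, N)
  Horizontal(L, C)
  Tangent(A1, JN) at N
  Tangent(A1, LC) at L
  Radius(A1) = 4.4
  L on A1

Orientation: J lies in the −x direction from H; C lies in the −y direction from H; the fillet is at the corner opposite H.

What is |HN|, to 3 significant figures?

57.9

H is at the origin; H and J share the same y with |HJ| = 54.6 and J on the −x side, so J = (-54.6, 0.00). H and C share the same x with |HC| = 23.7 and C on the −y side, so C = (0.00, -23.7). The virtual corner opposite H is at (-54.6, -23.7). The tangent condition forces TN to be normal to JN and the tangent condition forces TL to be normal to LC, with radius 4.4, so the center T sits 4.4 in from both sides at T = (-50.2, -19.3). That places the tangent points at N = (-54.6, -19.3) on JN and L = (-50.2, -23.7) on LC. Then |HN| = |N − H| = 57.9.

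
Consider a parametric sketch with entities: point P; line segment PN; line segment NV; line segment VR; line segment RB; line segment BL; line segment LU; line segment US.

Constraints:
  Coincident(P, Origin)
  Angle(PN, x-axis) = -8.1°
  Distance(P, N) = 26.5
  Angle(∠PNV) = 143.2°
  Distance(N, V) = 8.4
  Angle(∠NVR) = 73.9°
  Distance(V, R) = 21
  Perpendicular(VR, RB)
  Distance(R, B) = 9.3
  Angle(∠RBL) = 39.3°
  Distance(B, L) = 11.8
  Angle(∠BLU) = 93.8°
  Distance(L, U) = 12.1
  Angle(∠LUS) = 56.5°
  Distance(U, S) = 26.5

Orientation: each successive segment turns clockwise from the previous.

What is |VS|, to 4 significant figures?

32.28

∠BLU = 93.8° gives LU at -107.9° from the x-axis; with |LU| = 12.1, U = (16.55, -27.59). ∠LUS = 56.5° gives US at 128.6° from the x-axis; with |US| = 26.5, S = (0.02188, -6.877). Then |VS| = |S − V| = 32.28.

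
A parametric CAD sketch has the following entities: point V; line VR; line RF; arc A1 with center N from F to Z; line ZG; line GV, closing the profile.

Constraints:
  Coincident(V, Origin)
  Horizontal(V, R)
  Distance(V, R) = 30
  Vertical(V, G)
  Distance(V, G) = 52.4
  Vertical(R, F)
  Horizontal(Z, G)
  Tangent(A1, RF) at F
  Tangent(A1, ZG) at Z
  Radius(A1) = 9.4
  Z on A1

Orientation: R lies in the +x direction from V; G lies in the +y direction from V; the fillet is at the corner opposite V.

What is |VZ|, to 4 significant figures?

56.30

V is at the origin; V and R share the same y with |VR| = 30.0 and R on the +x side, so R = (30.00, 0.000). VG is vertical with |VG| = 52.4 and G on the +y side, so G = (0.000, 52.40). The virtual corner opposite V is at (30.00, 52.40). Tangency of A1 to RF means the radius NF is perpendicular to RF and tangency of A1 to ZG means the radius NZ is perpendicular to ZG, with radius 9.4, so the center N sits 9.4 in from both sides at N = (20.60, 43.00). That places the tangent points at F = (30.00, 43.00) on RF and Z = (20.60, 52.40) on ZG. Then |VZ| = |Z − V| = 56.30.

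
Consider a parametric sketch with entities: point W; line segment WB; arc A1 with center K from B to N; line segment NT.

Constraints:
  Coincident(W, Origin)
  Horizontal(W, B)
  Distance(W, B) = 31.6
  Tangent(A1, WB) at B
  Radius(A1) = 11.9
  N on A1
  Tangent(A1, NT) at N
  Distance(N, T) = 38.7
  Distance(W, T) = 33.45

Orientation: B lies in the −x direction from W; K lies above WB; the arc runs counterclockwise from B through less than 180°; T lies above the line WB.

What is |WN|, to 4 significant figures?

22.98

Checks: ∠(KB, BW) = 90.00° ✓; |KN| = 11.90 ✓; ∠(KN, NT) = 90.00° ✓; |NT| = 38.70 ✓; |WT| = 33.45 ✓.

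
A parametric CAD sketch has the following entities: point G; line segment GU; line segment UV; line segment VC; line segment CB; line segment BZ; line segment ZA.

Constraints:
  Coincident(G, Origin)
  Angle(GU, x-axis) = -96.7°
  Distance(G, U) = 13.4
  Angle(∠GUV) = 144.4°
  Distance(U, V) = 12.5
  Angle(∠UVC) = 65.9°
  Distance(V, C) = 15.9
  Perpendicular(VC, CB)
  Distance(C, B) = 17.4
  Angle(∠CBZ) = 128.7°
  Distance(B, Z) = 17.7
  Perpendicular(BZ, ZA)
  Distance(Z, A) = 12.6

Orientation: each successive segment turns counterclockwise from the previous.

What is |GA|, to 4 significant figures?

22.47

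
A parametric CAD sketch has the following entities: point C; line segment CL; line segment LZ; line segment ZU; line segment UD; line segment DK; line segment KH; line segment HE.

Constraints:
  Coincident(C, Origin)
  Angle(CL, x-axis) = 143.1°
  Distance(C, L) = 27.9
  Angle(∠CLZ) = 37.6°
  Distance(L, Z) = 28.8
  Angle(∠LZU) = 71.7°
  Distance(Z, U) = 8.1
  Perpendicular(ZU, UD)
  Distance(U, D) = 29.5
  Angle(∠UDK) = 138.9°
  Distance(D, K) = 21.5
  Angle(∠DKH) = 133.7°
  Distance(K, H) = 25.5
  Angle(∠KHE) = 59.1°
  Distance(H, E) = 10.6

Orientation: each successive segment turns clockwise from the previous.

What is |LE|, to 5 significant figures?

36.955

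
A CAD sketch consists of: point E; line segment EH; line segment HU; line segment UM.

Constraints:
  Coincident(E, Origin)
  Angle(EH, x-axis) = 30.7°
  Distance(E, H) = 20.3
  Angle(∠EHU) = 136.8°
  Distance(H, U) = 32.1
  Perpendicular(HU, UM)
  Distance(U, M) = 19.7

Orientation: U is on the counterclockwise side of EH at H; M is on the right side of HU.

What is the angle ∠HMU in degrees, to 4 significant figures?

58.46°

E is at the origin; EH runs at 30.7° with length 20.3, so H = 20.3·(cos 30.7°, sin 30.7°) = (17.46, 10.36). ∠EHU = 136.8°, so HU runs at 30.7° + (180° − 136.8°) = 73.90° from the x-axis; with |HU| = 32.1, U = H + 32.1·(cos 73.90°, sin 73.90°) = (26.36, 41.21). HU is perpendicular to UM; with |UM| = 19.7 on the right of HU, M = U + 19.7·(0.9608, -0.2773) = (45.28, 35.74). Then cos ∠HMU = MH·MU / (|MH||MU|), giving 58.46°.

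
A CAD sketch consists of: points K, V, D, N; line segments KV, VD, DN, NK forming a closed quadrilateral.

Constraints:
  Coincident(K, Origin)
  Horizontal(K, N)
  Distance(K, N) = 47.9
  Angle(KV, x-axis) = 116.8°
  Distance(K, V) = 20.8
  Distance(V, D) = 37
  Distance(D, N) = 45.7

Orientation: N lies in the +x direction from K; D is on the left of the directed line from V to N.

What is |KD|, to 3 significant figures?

43.9

K is at the origin; K and N share the same y with |KN| = 47.9 and N in +x, so N = (47.9, 0). KV runs at 116.8° with |KV| = 20.8, so V = (-9.38, 18.6). D is determined by |VD| = 37.0 and |DN| = 45.7 together: it lies at the intersection of circle(V, 37.0) and circle(N, 45.7). With |VN| = 60.2, the foot of the radical line on VN is 24.1 from V and the perpendicular offset is √(37.0² − 24.1²) = 28.0. Taking the left-of-VN solution: D = (22.2, 37.8).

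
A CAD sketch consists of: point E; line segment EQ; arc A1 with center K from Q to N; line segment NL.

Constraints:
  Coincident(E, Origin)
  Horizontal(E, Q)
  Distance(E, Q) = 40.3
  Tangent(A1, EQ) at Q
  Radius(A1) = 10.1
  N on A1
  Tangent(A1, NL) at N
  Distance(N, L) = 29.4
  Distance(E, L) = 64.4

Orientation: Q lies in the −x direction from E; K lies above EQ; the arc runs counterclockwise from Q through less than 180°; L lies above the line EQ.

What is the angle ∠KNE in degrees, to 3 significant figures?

114°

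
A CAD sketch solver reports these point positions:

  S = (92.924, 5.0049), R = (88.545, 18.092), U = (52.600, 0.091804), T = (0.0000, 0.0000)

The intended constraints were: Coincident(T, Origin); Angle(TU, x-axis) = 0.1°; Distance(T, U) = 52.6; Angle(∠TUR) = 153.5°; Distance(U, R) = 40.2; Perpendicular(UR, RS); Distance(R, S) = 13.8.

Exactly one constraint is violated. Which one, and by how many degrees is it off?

Perpendicular(UR, RS) — off by 8.10°.

T = (0.00, 0.00) ✓; TU at 0.1000° ✓; |TU| = 52.60 ✓; ∠TUR = 153.5° ✓; |UR| = 40.20 ✓; ∠(UR, RS) = 98.10° ✗; |RS| = 13.80 ✓.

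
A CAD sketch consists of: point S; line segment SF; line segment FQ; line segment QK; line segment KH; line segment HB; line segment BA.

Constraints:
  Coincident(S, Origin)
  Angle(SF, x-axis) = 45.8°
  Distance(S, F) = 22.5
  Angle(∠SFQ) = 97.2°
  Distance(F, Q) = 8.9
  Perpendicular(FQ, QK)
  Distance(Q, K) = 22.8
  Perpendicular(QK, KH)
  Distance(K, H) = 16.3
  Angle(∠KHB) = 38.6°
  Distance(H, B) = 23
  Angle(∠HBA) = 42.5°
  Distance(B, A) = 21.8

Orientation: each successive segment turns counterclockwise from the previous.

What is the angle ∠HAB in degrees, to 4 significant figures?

72.69°

∠KHB = 38.6° gives HB at 90.00° from the x-axis; with |HB| = 23.0, B = (2.484, 19.12). ∠HBA = 42.5° gives BA at -132.5° from the x-axis; with |BA| = 21.8, A = (-12.24, 3.050). Then cos ∠HAB = AH·AB / (|AH||AB|), giving 72.69°.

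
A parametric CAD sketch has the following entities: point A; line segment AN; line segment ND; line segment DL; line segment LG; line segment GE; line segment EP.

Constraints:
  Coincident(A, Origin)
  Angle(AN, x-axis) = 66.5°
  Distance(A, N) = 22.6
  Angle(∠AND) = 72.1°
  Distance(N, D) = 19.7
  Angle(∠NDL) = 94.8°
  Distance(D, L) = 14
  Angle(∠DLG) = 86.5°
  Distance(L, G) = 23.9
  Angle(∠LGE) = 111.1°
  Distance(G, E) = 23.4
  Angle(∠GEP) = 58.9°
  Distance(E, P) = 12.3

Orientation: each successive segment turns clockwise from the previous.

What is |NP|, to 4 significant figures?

5.285

∠LGE = 111.1° gives GE at 71.00° from the x-axis; with |GE| = 23.4, E = (4.778, 33.98). ∠GEP = 58.9° gives EP at -50.10° from the x-axis; with |EP| = 12.3, P = (12.67, 24.54). Then |NP| = |P − N| = 5.285.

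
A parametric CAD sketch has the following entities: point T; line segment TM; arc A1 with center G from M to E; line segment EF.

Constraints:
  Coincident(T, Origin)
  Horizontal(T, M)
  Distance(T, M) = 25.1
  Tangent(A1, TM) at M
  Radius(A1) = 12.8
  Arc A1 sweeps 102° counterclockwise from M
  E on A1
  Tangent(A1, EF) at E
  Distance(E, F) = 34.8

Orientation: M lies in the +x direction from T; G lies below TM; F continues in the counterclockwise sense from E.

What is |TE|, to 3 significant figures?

19.9

T is at the origin; TM is horizontal with |TM| = 25.1 and M on the +x side, so M = (25.1, 0.00). Tangency of A1 to TM means the radius GM is perpendicular to TM, so G = M + (0, -12.8) = (25.1, -12.8). On A1, M sits at bearing 90° from G; a 102° counterclockwise sweep puts E at bearing 192°, so E = G + 12.8·(cos 192°, sin 192°) = (12.6, -15.5). Then |TE| = |E − T| = 19.9.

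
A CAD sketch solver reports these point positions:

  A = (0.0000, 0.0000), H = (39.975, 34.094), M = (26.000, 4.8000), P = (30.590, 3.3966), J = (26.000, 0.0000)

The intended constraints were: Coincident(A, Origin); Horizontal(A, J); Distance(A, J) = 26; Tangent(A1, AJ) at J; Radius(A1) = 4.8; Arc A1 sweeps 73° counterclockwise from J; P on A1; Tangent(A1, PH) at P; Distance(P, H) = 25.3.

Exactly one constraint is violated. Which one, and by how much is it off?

Distance(P, H) = 25.3 — off by 6.80.

A = (0.00, 0.00) ✓; A.y = 0.00, J.y = 0.00 ✓; |AJ| = 26.00 ✓; ∠(MJ, JA) = 90.00° ✓; |MJ| = 4.800 ✓; bearing(M→P) − bearing(M→J) = 73.00° ✓; |MP| = 4.800 ✓; ∠(MP, PH) = 90.00° ✓; |PH| = 32.10 ✗.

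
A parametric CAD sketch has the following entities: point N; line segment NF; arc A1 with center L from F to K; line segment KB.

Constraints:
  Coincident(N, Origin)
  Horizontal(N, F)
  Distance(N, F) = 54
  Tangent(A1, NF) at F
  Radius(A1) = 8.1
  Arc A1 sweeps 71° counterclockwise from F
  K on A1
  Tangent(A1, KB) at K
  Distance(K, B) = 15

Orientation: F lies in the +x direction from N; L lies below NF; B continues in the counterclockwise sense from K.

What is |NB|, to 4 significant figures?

45.88

N is at the origin; NF is horizontal with |NF| = 54.0 and F on the +x side, so F = (54.00, 0.000). The tangent condition forces LF to be normal to NF, so L = F + (0, -8.1) = (54.00, -8.100). On A1, F sits at bearing 90° from L; a 71° counterclockwise sweep puts K at bearing 161°, so K = L + 8.1·(cos 161°, sin 161°) = (46.34, -5.463). Tangency of A1 to KB means the radius LK is perpendicular to KB, so KB runs along (−sin 161°, cos 161°); with |KB| = 15.0, B = (41.46, -19.65). Then |NB| = |B − N| = 45.88.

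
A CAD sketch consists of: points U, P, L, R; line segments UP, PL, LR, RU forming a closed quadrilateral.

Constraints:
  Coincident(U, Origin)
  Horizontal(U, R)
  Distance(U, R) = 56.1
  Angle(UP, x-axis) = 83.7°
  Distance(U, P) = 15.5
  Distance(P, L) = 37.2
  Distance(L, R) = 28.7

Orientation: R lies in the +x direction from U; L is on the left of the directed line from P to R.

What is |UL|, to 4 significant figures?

44.33

U is at the origin; UR is horizontal with |UR| = 56.1 and R in +x, so R = (56.1, 0). UP runs at 83.7° with |UP| = 15.5, so P = (1.701, 15.41). L is determined by |PL| = 37.2 and |LR| = 28.7 together: it lies at the intersection of circle(P, 37.2) and circle(R, 28.7). With |PR| = 56.54, the foot of the radical line on PR is 33.22 from P and the perpendicular offset is √(37.2² − 33.22²) = 16.74. Taking the left-of-PR solution: L = (38.23, 22.46).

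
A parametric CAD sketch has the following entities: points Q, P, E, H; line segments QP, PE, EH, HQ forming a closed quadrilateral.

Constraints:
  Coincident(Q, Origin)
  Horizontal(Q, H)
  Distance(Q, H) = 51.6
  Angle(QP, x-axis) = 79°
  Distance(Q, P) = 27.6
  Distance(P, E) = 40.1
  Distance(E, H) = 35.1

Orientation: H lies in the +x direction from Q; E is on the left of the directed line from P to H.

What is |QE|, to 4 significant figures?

56.41

Checks: |PE| = 40.10 ✓; |EH| = 35.10 ✓.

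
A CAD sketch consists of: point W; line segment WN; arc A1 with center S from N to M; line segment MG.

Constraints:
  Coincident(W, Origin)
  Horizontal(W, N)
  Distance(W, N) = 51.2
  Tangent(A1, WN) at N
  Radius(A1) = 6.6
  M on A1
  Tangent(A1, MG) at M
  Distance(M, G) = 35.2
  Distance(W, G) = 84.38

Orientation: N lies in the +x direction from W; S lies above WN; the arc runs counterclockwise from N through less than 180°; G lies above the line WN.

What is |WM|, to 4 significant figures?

56.22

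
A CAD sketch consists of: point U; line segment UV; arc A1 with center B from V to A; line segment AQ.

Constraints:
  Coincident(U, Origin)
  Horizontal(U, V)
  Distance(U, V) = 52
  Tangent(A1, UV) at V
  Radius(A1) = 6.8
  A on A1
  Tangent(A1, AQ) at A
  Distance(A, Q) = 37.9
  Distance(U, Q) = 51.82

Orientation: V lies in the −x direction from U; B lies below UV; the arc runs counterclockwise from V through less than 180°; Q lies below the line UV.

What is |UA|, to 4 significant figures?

58.28

Checks: ∠(BV, VU) = 90.00° ✓; |BV| = 6.800 ✓; |BA| = 6.800 ✓; ∠(BA, AQ) = 90.00° ✓; |AQ| = 37.90 ✓; |UQ| = 51.82 ✓.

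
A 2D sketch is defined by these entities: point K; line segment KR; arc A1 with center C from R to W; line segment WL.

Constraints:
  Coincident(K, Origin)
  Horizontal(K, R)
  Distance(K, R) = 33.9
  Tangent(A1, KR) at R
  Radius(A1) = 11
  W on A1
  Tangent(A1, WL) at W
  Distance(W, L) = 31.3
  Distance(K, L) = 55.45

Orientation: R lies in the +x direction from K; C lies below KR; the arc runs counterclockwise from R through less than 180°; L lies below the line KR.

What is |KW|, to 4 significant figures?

27.61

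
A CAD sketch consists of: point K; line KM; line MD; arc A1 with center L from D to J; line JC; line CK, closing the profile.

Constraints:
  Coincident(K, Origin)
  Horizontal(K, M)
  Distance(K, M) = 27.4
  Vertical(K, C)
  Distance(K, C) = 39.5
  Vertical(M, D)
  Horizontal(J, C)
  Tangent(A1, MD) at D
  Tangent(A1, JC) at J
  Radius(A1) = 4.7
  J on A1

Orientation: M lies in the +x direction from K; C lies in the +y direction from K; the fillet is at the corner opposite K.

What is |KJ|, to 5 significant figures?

45.558

The virtual corner opposite K is at (27.400, 39.500). The tangent condition forces LD to be normal to MD and tangency of A1 to JC means the radius LJ is perpendicular to JC, with radius 4.7, so the center L sits 4.7 in from both sides at L = (22.700, 34.800). That places the tangent points at D = (27.400, 34.800) on MD and J = (22.700, 39.500) on JC. Then |KJ| = |J − K| = 45.558.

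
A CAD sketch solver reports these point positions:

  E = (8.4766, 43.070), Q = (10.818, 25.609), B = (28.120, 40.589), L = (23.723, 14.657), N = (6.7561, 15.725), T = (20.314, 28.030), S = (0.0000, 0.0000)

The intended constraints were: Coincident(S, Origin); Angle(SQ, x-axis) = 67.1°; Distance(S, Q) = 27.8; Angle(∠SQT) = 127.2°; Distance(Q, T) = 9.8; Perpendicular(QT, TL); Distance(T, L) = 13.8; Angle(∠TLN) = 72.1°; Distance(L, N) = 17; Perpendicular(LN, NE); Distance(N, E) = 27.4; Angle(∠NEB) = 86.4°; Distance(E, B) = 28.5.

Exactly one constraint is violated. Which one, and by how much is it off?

Distance(E, B) = 28.5 — off by 8.70.

S = (0.00, 0.00) ✓; SQ at 67.10° ✓; |SQ| = 27.80 ✓; ∠SQT = 127.2° ✓; |QT| = 9.800 ✓; ∠(QT, TL) = 90.00° ✓; |TL| = 13.80 ✓; ∠TLN = 72.10° ✓; |LN| = 17.00 ✓; ∠(LN, NE) = 90.00° ✓; |NE| = 27.40 ✓; ∠NEB = 86.40° ✓; |EB| = 19.80 ✗.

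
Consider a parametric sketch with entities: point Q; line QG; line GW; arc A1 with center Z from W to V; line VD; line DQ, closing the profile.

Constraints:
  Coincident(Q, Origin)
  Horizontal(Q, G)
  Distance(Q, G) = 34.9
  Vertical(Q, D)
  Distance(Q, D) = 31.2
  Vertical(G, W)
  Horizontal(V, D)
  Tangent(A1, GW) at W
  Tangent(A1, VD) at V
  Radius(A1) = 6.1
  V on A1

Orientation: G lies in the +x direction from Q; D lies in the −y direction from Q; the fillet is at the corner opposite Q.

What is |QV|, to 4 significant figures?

42.46

Q is at the origin; QG is horizontal with |QG| = 34.9 and G on the +x side, so G = (34.90, 0.000). Q and D share the same x with |QD| = 31.2 and D on the −y side, so D = (0.000, -31.20). The virtual corner opposite Q is at (34.90, -31.20). Since A1 is tangent to GW there, ZW ⟂ GW and tangency of A1 to VD means the radius ZV is perpendicular to VD, with radius 6.1, so the center Z sits 6.1 in from both sides at Z = (28.80, -25.10). That places the tangent points at W = (34.90, -25.10) on GW and V = (28.80, -31.20) on VD. Then |QV| = |V − Q| = 42.46.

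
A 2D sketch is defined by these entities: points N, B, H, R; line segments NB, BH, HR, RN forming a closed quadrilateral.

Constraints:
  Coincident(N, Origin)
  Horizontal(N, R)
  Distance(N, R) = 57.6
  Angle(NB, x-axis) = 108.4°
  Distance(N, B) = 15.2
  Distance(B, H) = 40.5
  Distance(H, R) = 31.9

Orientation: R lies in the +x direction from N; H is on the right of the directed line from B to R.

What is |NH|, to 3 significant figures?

29.2

Checks: N.y = 0.00, R.y = 0.00 ✓; |BH| = 40.50 ✓; |HR| = 31.90 ✓.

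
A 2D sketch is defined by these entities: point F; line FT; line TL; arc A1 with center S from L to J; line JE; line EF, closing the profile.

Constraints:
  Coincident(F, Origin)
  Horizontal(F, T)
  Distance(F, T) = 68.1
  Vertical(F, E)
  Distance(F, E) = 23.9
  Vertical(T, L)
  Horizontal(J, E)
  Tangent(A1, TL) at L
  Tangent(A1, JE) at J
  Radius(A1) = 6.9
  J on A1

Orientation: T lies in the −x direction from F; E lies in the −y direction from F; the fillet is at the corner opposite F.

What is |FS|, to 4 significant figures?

63.52

F is at the origin; F and T share the same y with |FT| = 68.1 and T on the −x side, so T = (-68.10, 0.000). FE is vertical with |FE| = 23.9 and E on the −y side, so E = (0.000, -23.90). The virtual corner opposite F is at (-68.10, -23.90). The tangent condition forces SL to be normal to TL and since A1 is tangent to JE there, SJ ⟂ JE, with radius 6.9, so the center S sits 6.9 in from both sides at S = (-61.20, -17.00). Then |FS| = |S − F| = 63.52.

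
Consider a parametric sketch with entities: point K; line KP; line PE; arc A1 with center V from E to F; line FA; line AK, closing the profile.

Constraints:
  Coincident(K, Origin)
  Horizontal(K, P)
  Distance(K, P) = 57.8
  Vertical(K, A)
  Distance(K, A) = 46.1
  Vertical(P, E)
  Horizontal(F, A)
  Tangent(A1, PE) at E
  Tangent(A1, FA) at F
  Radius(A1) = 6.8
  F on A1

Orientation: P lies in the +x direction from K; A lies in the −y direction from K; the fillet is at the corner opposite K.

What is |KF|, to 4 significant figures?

68.75

The virtual corner opposite K is at (57.80, -46.10). A1 meets PE tangentially, so VE is at right angles to PE and the tangent condition forces VF to be normal to FA, with radius 6.8, so the center V sits 6.8 in from both sides at V = (51.00, -39.30). That places the tangent points at E = (57.80, -39.30) on PE and F = (51.00, -46.10) on FA. Then |KF| = |F − K| = 68.75.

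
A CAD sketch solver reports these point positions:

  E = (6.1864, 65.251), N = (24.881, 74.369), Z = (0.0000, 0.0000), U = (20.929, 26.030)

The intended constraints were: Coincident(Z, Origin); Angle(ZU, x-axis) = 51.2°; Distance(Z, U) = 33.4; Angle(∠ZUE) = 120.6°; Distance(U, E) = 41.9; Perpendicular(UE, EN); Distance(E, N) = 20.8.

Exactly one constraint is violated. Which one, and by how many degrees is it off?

Perpendicular(UE, EN) — off by 5.40°.

Z = (0.00, 0.00) ✓; ZU at 51.20° ✓; |ZU| = 33.40 ✓; ∠ZUE = 120.6° ✓; |UE| = 41.90 ✓; ∠(UE, EN) = 84.60° ✗; |EN| = 20.80 ✓.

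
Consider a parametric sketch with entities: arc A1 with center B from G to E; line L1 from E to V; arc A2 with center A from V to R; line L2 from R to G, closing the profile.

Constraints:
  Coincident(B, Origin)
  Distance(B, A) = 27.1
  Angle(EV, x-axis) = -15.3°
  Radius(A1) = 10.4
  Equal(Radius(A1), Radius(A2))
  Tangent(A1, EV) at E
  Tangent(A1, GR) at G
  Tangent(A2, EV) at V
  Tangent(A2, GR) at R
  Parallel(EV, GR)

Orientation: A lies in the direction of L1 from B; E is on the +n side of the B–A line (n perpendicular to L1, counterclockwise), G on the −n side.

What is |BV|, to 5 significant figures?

29.027

The slot axis is L1's direction at -15.3°, so u = (cos -15.3°, sin -15.3°) = (0.96456, -0.26387) and n = (−sin -15.3°, cos -15.3°) = (0.26387, 0.96456). B is at the origin and A lies 27.1 along u from B, so A = 27.1·u = (26.140, -7.1510). Tangency of A1 to both parallel lines with radius 10.4 puts E and G at B ± 10.4·n: E = (2.7443, 10.031), G = (-2.7443, -10.031). Equal radii place V and R the same way about A: V = A + 10.4·n = (28.884, 2.8804), R = A − 10.4·n = (23.395, -17.182). Then |BV| = |V − B| = 29.027.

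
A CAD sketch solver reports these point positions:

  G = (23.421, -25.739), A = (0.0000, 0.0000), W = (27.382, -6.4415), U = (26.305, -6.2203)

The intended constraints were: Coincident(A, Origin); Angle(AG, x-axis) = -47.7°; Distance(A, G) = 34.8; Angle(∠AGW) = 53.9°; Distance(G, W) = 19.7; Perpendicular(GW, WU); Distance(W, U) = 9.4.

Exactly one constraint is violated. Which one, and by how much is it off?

Distance(W, U) = 9.4 — off by 8.30.

A = (0.00, 0.00) ✓; AG at -47.70° ✓; |AG| = 34.80 ✓; ∠AGW = 53.90° ✓; |GW| = 19.70 ✓; ∠(GW, WU) = 89.99° ✓; |WU| = 1.099 ✗.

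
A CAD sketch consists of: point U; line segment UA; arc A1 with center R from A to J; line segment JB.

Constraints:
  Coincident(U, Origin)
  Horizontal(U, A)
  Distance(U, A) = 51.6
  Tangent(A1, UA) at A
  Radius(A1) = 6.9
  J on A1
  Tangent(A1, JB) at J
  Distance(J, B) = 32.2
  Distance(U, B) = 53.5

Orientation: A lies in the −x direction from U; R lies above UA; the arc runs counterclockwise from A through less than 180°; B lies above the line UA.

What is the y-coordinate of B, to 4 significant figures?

37.12

U is at the origin; U and A share the same y with |UA| = 51.6 and A on the −x side, so A = (-51.60, 0.000). Since A1 is tangent to UA there, RA ⟂ UA, so R = A + (0, 6.9) = (-51.60, 6.900). Since RJ ⟂ JB (tangency), |RB| = √(6.9² + 32.2²) = 32.93 regardless of where J sits on A1. So B lies on both circle(U, 53.5) and circle(R, 32.93); the above-UA intersection is B = (-38.52, 37.12). J is the foot of the tangent from B: J = (-44.83, 5.548).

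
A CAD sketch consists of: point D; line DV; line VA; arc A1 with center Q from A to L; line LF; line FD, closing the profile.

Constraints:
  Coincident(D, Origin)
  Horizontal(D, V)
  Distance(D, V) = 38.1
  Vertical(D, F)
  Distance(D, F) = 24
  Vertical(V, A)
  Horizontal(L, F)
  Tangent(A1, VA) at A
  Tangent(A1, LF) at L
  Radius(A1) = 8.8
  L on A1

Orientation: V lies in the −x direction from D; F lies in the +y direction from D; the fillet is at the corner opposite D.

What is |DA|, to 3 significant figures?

41.0

D is at the origin; DV is horizontal with |DV| = 38.1 and V on the −x side, so V = (-38.1, 0.00). DF is vertical with |DF| = 24.0 and F on the +y side, so F = (0.00, 24.0). The virtual corner opposite D is at (-38.1, 24.0). Since A1 is tangent to VA there, QA ⟂ VA and A1 meets LF tangentially, so QL is at right angles to LF, with radius 8.8, so the center Q sits 8.8 in from both sides at Q = (-29.3, 15.2). That places the tangent points at A = (-38.1, 15.2) on VA and L = (-29.3, 24.0) on LF. Then |DA| = |A − D| = 41.0.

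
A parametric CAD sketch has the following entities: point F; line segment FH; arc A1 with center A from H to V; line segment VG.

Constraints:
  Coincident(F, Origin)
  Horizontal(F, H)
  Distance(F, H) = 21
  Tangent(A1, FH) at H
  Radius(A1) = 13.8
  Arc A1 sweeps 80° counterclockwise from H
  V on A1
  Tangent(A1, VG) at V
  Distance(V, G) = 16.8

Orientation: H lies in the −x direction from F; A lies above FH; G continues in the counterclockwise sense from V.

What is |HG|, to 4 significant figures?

32.46

F is at the origin; F and H share the same y with |FH| = 21.0 and H on the −x side, so H = (-21.00, 0.000). The tangent condition forces AH to be normal to FH, so A = H + (0, 13.8) = (-21.00, 13.80). On A1, H sits at bearing -90° from A; an 80° counterclockwise sweep puts V at bearing -10°, so V = A + 13.8·(cos -10°, sin -10°) = (-7.410, 11.40). Since A1 is tangent to VG there, AV ⟂ VG, so VG runs along (−sin -10°, cos -10°); with |VG| = 16.8, G = (-4.492, 27.95). Then |HG| = |G − H| = 32.46.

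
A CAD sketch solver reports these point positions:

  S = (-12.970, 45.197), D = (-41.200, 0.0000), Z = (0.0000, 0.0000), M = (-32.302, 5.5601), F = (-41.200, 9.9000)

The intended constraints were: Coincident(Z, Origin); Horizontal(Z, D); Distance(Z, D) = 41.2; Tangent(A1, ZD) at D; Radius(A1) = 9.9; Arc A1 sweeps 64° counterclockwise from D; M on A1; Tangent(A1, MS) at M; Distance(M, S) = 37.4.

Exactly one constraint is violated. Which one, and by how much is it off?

Distance(M, S) = 37.4 — off by 6.70.

Z = (0.00, 0.00) ✓; Z.y = 0.00, D.y = 0.00 ✓; |ZD| = 41.20 ✓; ∠(FD, DZ) = 90.00° ✓; |FD| = 9.900 ✓; bearing(F→M) − bearing(F→D) = 64.00° ✓; |FM| = 9.900 ✓; ∠(FM, MS) = 90.00° ✓; |MS| = 44.10 ✗.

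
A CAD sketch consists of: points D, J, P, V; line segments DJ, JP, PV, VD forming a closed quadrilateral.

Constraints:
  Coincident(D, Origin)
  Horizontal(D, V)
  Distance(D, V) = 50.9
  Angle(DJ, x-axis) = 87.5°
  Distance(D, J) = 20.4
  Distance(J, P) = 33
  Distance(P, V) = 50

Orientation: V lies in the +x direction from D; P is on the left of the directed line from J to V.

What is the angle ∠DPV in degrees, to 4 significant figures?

61.45°

Checks: |JP| = 33.00 ✓; |PV| = 50.00 ✓.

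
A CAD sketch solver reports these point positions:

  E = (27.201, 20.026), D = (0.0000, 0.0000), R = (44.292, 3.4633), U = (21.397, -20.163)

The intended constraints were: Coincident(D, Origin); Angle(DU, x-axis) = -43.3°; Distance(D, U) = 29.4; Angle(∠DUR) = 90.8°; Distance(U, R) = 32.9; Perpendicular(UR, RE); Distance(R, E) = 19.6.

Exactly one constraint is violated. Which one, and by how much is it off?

Distance(R, E) = 19.6 — off by 4.20.

D = (0.00, 0.00) ✓; DU at -43.30° ✓; |DU| = 29.40 ✓; ∠DUR = 90.80° ✓; |UR| = 32.90 ✓; ∠(UR, RE) = 90.00° ✓; |RE| = 23.80 ✗.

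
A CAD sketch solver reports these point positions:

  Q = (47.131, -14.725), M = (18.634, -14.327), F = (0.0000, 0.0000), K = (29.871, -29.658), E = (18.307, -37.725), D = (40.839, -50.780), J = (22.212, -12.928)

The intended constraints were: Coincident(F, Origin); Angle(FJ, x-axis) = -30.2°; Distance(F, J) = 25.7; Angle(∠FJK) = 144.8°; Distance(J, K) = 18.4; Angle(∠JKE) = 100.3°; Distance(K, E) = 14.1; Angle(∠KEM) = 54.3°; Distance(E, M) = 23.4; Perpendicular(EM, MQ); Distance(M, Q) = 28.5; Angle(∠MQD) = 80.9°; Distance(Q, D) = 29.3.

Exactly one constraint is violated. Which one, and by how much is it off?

Distance(Q, D) = 29.3 — off by 7.30.

F = (0.00, 0.00) ✓; FJ at -30.20° ✓; |FJ| = 25.70 ✓; ∠FJK = 144.8° ✓; |JK| = 18.40 ✓; ∠JKE = 100.3° ✓; |KE| = 14.10 ✓; ∠KEM = 54.30° ✓; |EM| = 23.40 ✓; ∠(EM, MQ) = 90.00° ✓; |MQ| = 28.50 ✓; ∠MQD = 80.90° ✓; |QD| = 36.60 ✗.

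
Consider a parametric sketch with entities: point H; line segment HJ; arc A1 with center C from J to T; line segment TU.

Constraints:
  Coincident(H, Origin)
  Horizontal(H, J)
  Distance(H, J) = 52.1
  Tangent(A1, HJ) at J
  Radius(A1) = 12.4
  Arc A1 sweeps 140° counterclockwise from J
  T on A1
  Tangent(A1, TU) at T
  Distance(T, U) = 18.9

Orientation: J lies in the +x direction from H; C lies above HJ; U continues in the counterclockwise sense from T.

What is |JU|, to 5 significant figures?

34.664

H is at the origin; H and J share the same y with |HJ| = 52.1 and J on the +x side, so J = (52.100, 0.0000). Tangency of A1 to HJ means the radius CJ is perpendicular to HJ, so C = J + (0, 12.4) = (52.100, 12.400). On A1, J sits at bearing -90° from C; a 140° counterclockwise sweep puts T at bearing 50°, so T = C + 12.4·(cos 50°, sin 50°) = (60.071, 21.899). A1 meets TU tangentially, so CT is at right angles to TU, so TU runs along (−sin 50°, cos 50°); with |TU| = 18.9, U = (45.592, 34.048). Then |JU| = |U − J| = 34.664.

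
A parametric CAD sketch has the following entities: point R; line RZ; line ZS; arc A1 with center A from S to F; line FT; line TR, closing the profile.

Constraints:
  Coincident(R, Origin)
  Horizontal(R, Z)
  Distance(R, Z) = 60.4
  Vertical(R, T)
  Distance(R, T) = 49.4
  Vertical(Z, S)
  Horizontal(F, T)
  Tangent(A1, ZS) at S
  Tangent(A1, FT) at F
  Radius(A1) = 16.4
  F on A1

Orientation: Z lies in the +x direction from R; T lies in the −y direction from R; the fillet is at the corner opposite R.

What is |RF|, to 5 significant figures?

66.154

R is at the origin; R and Z share the same y with |RZ| = 60.4 and Z on the +x side, so Z = (60.400, 0.0000). R and T share the same x with |RT| = 49.4 and T on the −y side, so T = (0.0000, -49.400). The virtual corner opposite R is at (60.400, -49.400). The tangent condition forces AS to be normal to ZS and since A1 is tangent to FT there, AF ⟂ FT, with radius 16.4, so the center A sits 16.4 in from both sides at A = (44.000, -33.000). That places the tangent points at S = (60.400, -33.000) on ZS and F = (44.000, -49.400) on FT. Then |RF| = |F − R| = 66.154.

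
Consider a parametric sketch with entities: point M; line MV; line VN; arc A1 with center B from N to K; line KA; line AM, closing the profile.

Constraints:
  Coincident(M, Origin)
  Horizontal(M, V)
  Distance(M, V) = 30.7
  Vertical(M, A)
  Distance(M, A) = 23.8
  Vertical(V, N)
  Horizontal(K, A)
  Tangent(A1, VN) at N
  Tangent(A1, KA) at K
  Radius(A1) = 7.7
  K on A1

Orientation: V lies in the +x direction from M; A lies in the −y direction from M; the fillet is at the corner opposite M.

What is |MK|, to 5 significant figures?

33.097

M is at the origin; M and V share the same y with |MV| = 30.7 and V on the +x side, so V = (30.700, 0.0000). MA is vertical with |MA| = 23.8 and A on the −y side, so A = (0.0000, -23.800). The virtual corner opposite M is at (30.700, -23.800). Since A1 is tangent to VN there, BN ⟂ VN and A1 meets KA tangentially, so BK is at right angles to KA, with radius 7.7, so the center B sits 7.7 in from both sides at B = (23.000, -16.100). That places the tangent points at N = (30.700, -16.100) on VN and K = (23.000, -23.800) on KA. Then |MK| = |K − M| = 33.097.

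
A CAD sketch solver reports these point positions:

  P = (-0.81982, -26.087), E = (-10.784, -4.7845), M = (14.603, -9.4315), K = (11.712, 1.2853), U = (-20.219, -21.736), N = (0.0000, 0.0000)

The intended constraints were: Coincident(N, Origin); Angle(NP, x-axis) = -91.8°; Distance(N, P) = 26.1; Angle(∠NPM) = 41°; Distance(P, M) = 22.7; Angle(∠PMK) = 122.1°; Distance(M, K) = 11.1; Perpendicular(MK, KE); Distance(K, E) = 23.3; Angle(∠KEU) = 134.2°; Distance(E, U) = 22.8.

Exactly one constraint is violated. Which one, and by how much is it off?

Distance(E, U) = 22.8 — off by 3.40.

N = (0.00, 0.00) ✓; NP at -91.80° ✓; |NP| = 26.10 ✓; ∠NPM = 41.00° ✓; |PM| = 22.70 ✓; ∠PMK = 122.1° ✓; |MK| = 11.10 ✓; ∠(MK, KE) = 90.00° ✓; |KE| = 23.30 ✓; ∠KEU = 134.2° ✓; |EU| = 19.40 ✗.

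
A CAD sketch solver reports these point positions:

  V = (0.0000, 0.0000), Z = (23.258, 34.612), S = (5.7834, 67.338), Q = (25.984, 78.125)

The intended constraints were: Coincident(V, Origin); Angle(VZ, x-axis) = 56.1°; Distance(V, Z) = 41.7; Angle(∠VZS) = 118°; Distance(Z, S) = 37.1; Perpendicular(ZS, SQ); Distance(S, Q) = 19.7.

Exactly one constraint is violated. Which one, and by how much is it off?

Distance(S, Q) = 19.7 — off by 3.20.

V = (0.00, 0.00) ✓; VZ at 56.10° ✓; |VZ| = 41.70 ✓; ∠VZS = 118.0° ✓; |ZS| = 37.10 ✓; ∠(ZS, SQ) = 90.00° ✓; |SQ| = 22.90 ✗.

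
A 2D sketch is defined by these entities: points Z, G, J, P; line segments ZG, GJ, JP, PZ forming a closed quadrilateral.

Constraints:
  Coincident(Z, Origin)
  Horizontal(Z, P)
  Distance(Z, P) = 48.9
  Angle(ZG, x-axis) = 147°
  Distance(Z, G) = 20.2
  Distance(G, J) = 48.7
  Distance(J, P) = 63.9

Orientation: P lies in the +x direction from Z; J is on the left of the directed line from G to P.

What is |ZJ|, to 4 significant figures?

52.25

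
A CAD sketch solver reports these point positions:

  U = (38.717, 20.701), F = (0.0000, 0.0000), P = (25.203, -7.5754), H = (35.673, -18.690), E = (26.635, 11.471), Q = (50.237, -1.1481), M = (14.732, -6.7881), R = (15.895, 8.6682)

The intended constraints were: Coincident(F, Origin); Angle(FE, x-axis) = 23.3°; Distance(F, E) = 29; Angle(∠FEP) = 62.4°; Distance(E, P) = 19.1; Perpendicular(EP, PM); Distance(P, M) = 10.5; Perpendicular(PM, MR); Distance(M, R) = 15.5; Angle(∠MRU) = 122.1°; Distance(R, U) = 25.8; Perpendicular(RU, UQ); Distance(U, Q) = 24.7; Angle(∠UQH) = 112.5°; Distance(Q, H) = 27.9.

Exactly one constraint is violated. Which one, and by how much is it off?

Distance(Q, H) = 27.9 — off by 5.10.

F = (0.00, 0.00) ✓; FE at 23.30° ✓; |FE| = 29.00 ✓; ∠FEP = 62.40° ✓; |EP| = 19.10 ✓; ∠(EP, PM) = 90.00° ✓; |PM| = 10.50 ✓; ∠(PM, MR) = 90.00° ✓; |MR| = 15.50 ✓; ∠MRU = 122.1° ✓; |RU| = 25.80 ✓; ∠(RU, UQ) = 90.00° ✓; |UQ| = 24.70 ✓; ∠UQH = 112.5° ✓; |QH| = 22.80 ✗.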